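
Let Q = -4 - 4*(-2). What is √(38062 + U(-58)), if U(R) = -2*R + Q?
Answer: √38182 ≈ 195.40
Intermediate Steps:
Q = 4 (Q = -4 + 8 = 4)
U(R) = 4 - 2*R (U(R) = -2*R + 4 = 4 - 2*R)
√(38062 + U(-58)) = √(38062 + (4 - 2*(-58))) = √(38062 + (4 + 116)) = √(38062 + 120) = √38182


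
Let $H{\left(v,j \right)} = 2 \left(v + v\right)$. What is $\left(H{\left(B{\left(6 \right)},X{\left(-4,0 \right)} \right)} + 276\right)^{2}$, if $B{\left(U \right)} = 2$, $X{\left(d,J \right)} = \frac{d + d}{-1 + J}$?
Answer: $80656$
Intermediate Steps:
$X{\left(d,J \right)} = \frac{2 d}{-1 + J}$
$H{\left(v,j \right)} = 4 v$ ($H{\left(v,j \right)} = 2 \cdot 2 v = 4 v$)
$\left(H{\left(B{\left(6 \right)},X{\left(-4,0 \right)} \right)} + 276\right)^{2} = \left(4 \cdot 2 + 276\right)^{2} = \left(8 + 276\right)^{2} = 284^{2} = 80656$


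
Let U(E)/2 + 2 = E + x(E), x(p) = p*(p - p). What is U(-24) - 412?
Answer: -464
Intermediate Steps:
x(p) = 0 (x(p) = p*0 = 0)
U(E) = -4 + 2*E (U(E) = -4 + 2*(E + 0) = -4 + 2*E)
U(-24) - 412 = (-4 + 2*(-24)) - 412 = (-4 - 48) - 412 = -52 - 412 = -464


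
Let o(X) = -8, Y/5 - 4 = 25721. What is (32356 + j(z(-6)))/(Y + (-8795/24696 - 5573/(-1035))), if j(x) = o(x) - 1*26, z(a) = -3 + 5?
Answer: 91795772880/365314425887 ≈ 0.25128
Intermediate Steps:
Y = 128625 (Y = 20 + 5*25721 = 20 + 128605 = 128625)
z(a) = 2
j(x) = -34 (j(x) = -8 - 1*26 = -8 - 26 = -34)
(32356 + j(z(-6)))/(Y + (-8795/24696 - 5573/(-1035))) = (32356 - 34)/(128625 + (-8795/24696 - 5573/(-1035))) = 32322/(128625 + (-8795*1/24696 - 5573*(-1/1035))) = 32322/(128625 + (-8795/24696 + 5573/1035)) = 32322/(128625 + 14280887/2840040) = 32322/(365314425887/2840040) = 32322*(2840040/365314425887) = 91795772880/365314425887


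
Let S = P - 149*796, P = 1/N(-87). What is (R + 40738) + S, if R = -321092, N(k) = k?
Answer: -34709347/87 ≈ -3.9896e+5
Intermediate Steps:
P = -1/87 (P = 1/(-87) = -1/87 ≈ -0.011494)
S = -10318549/87 (S = -1/87 - 149*796 = -1/87 - 118604 = -10318549/87 ≈ -1.1860e+5)
(R + 40738) + S = (-321092 + 40738) - 10318549/87 = -280354 - 10318549/87 = -34709347/87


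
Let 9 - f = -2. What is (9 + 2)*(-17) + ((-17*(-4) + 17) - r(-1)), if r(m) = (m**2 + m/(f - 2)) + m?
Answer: -917/9 ≈ -101.89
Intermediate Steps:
f = 11 (f = 9 - 1*(-2) = 9 + 2 = 11)
r(m) = m**2 + 10*m/9 (r(m) = (m**2 + m/(11 - 2)) + m = (m**2 + m/9) + m = m**2 + 10*m/9)
(9 + 2)*(-17) + ((-17*(-4) + 17) - r(-1)) = (9 + 2)*(-17) + ((-17*(-4) + 17) - (-1)*(10 + 9*(-1))/9) = 11*(-17) + ((68 + 17) - (-1)*(10 - 9)/9) = -187 + (85 - (-1)/9) = -187 + (85 - 1*(-1/9)) = -187 + (85 + 1/9) = -187 + 766/9 = -917/9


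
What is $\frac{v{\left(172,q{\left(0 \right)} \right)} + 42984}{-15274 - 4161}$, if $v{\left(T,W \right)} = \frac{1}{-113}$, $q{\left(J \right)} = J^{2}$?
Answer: $- \frac{4857191}{2196155} \approx -2.2117$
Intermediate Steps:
$v{\left(T,W \right)} = - \frac{1}{113}$
$\frac{v{\left(172,q{\left(0 \right)} \right)} + 42984}{-15274 - 4161} = \frac{- \frac{1}{113} + 42984}{-15274 - 4161} = \frac{4857191}{113 \left(-19435\right)} = \frac{4857191}{113} \left(- \frac{1}{19435}\right) = - \frac{4857191}{2196155}$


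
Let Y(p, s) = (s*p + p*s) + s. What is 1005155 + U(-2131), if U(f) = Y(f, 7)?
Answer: 975328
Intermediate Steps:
Y(p, s) = s + 2*p*s (Y(p, s) = (p*s + p*s) + s = 2*p*s + s = s + 2*p*s)
U(f) = 7 + 14*f (U(f) = 7*(1 + 2*f) = 7 + 14*f)
1005155 + U(-2131) = 1005155 + (7 + 14*(-2131)) = 1005155 + (7 - 29834) = 1005155 - 29827 = 975328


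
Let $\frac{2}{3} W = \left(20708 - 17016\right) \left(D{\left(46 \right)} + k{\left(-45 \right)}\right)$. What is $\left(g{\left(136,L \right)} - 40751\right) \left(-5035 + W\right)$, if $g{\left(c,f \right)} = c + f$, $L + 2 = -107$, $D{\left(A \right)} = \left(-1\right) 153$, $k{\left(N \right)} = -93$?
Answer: $55685305292$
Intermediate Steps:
$D{\left(A \right)} = -153$
$L = -109$ ($L = -2 - 107 = -109$)
$W = -1362348$ ($W = \frac{3 \left(20708 - 17016\right) \left(-153 - 93\right)}{2} = \frac{3 \cdot 3692 \left(-246\right)}{2} = \frac{3}{2} \left(-908232\right) = -1362348$)
$\left(g{\left(136,L \right)} - 40751\right) \left(-5035 + W\right) = \left(\left(136 - 109\right) - 40751\right) \left(-5035 - 1362348\right) = \left(27 - 40751\right) \left(-1367383\right) = \left(-40724\right) \left(-1367383\right) = 55685305292$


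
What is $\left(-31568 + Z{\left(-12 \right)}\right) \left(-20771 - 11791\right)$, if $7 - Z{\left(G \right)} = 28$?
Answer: $1028601018$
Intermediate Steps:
$Z{\left(G \right)} = -21$ ($Z{\left(G \right)} = 7 - 28 = -21$)
$\left(-31568 + Z{\left(-12 \right)}\right) \left(-20771 - 11791\right) = \left(-31568 - 21\right) \left(-20771 - 11791\right) = \left(-31589\right) \left(-32562\right) = 1028601018$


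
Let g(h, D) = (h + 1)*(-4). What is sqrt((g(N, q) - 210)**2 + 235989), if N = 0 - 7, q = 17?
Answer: 3*sqrt(30065) ≈ 520.18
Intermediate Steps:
N = -7
g(h, D) = -4 - 4*h (g(h, D) = (1 + h)*(-4) = -4 - 4*h)
sqrt((g(N, q) - 210)**2 + 235989) = sqrt(((-4 - 4*(-7)) - 210)**2 + 235989) = sqrt(((-4 + 28) - 210)**2 + 235989) = sqrt((24 - 210)**2 + 235989) = sqrt((-186)**2 + 235989) = sqrt(34596 + 235989) = sqrt(270585) = 3*sqrt(30065)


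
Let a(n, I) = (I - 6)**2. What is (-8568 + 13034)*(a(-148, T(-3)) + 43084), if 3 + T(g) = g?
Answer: 193056248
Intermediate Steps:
T(g) = -3 + g
a(n, I) = (-6 + I)**2
(-8568 + 13034)*(a(-148, T(-3)) + 43084) = (-8568 + 13034)*((-6 + (-3 - 3))**2 + 43084) = 4466*((-6 - 6)**2 + 43084) = 4466*((-12)**2 + 43084) = 4466*(144 + 43084) = 4466*43228 = 193056248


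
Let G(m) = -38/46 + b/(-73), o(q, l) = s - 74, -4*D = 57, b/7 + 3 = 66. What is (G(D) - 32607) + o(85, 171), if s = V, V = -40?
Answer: -54950089/1679 ≈ -32728.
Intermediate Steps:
b = 441 (b = -21 + 7*66 = -21 + 462 = 441)
s = -40
D = -57/4 (D = -¼*57 = -57/4 ≈ -14.250)
o(q, l) = -114 (o(q, l) = -40 - 74 = -114)
G(m) = -11530/1679 (G(m) = -38/46 + 441/(-73) = -38*1/46 + 441*(-1/73) = -19/23 - 441/73 = -11530/1679)
(G(D) - 32607) + o(85, 171) = (-11530/1679 - 32607) - 114 = -54758683/1679 - 114 = -54950089/1679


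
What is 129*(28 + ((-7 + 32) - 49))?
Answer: 516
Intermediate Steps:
129*(28 + ((-7 + 32) - 49)) = 129*(28 + (25 - 49)) = 129*(28 - 24) = 129*4 = 516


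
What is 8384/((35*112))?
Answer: 524/245 ≈ 2.1388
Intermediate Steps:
8384/((35*112)) = 8384/3920 = 8384*(1/3920) = 524/245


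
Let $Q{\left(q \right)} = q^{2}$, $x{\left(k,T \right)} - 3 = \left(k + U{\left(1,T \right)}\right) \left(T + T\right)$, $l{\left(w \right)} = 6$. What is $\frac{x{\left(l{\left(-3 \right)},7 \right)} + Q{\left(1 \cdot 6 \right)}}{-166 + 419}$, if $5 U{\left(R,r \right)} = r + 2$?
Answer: $\frac{741}{1265} \approx 0.58577$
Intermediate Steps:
$U{\left(R,r \right)} = \frac{2}{5} + \frac{r}{5}$ ($U{\left(R,r \right)} = \frac{r + 2}{5} = \frac{2 + r}{5} = \frac{2}{5} + \frac{r}{5}$)
$x{\left(k,T \right)} = 3 + 2 T \left(\frac{2}{5} + k + \frac{T}{5}\right)$ ($x{\left(k,T \right)} = 3 + \left(k + \left(\frac{2}{5} + \frac{T}{5}\right)\right) \left(T + T\right) = 3 + \left(\frac{2}{5} + k + \frac{T}{5}\right) 2 T = 3 + 2 T \left(\frac{2}{5} + k + \frac{T}{5}\right)$)
$\frac{x{\left(l{\left(-3 \right)},7 \right)} + Q{\left(1 \cdot 6 \right)}}{-166 + 419} = \frac{\left(3 + 2 \cdot 7 \cdot 6 + \frac{2}{5} \cdot 7 \left(2 + 7\right)\right) + \left(1 \cdot 6\right)^{2}}{-166 + 419} = \frac{\left(3 + 84 + \frac{2}{5} \cdot 7 \cdot 9\right) + 6^{2}}{253} = \left(\left(3 + 84 + \frac{126}{5}\right) + 36\right) \frac{1}{253} = \left(\frac{561}{5} + 36\right) \frac{1}{253} = \frac{741}{5} \cdot \frac{1}{253} = \frac{741}{1265}$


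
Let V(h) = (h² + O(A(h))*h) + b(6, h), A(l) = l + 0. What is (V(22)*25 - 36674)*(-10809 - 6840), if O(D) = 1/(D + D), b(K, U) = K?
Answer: 861677127/2 ≈ 4.3084e+8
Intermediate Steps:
A(l) = l
O(D) = 1/(2*D)
V(h) = 13/2 + h² (V(h) = (h² + (1/(2*h))*h) + 6 = (h² + ½) + 6 = (½ + h²) + 6 = 13/2 + h²)
(V(22)*25 - 36674)*(-10809 - 6840) = ((13/2 + 22²)*25 - 36674)*(-10809 - 6840) = ((13/2 + 484)*25 - 36674)*(-17649) = ((981/2)*25 - 36674)*(-17649) = (24525/2 - 36674)*(-17649) = -48823/2*(-17649) = 861677127/2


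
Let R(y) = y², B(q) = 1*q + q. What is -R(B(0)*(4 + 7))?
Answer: 0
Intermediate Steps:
B(q) = 2*q (B(q) = q + q = 2*q)
-R(B(0)*(4 + 7)) = -((2*0)*(4 + 7))² = -(0*11)² = -1*0² = -1*0 = 0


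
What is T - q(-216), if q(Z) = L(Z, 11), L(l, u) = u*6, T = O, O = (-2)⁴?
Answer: -50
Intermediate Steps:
O = 16
T = 16
L(l, u) = 6*u
q(Z) = 66 (q(Z) = 6*11 = 66)
T - q(-216) = 16 - 1*66 = 16 - 66 = -50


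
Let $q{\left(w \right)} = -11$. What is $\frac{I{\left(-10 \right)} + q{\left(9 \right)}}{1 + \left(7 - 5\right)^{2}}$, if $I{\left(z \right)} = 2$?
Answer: $- \frac{9}{5} \approx -1.8$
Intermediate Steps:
$\frac{I{\left(-10 \right)} + q{\left(9 \right)}}{1 + \left(7 - 5\right)^{2}} = \frac{2 - 11}{1 + \left(7 - 5\right)^{2}} = \frac{1}{1 + 2^{2}} \left(-9\right) = \frac{1}{1 + 4} \left(-9\right) = \frac{1}{5} \left(-9\right) = - \frac{9}{5}$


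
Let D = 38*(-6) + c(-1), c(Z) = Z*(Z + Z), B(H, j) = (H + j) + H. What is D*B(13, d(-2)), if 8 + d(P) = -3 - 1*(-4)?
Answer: -4294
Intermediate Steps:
d(P) = -7 (d(P) = -8 + (-3 - 1*(-4)) = -8 + (-3 + 4) = -8 + 1 = -7)
B(H, j) = j + 2*H
c(Z) = 2*Z² (c(Z) = Z*(2*Z) = 2*Z²)
D = -226 (D = 38*(-6) + 2*(-1)² = -228 + 2*1 = -228 + 2 = -226)
D*B(13, d(-2)) = -226*(-7 + 2*13) = -226*(-7 + 26) = -226*19 = -4294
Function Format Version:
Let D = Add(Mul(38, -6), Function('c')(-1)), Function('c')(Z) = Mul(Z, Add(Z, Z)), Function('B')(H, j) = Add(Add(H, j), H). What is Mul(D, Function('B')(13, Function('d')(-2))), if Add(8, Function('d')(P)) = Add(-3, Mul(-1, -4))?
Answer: -4294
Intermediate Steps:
Function('d')(P) = -7 (Function('d')(P) = Add(-8, Add(-3, Mul(-1, -4))) = Add(-8, Add(-3, 4)) = Add(-8, 1) = -7)
Function('B')(H, j) = Add(j, Mul(2, H))
Function('c')(Z) = Mul(2, Pow(Z, 2)) (Function('c')(Z) = Mul(Z, Mul(2, Z)) = Mul(2, Pow(Z, 2)))
D = -226 (D = Add(Mul(38, -6), Mul(2, Pow(-1, 2))) = Add(-228, Mul(2, 1)) = Add(-228, 2) = -226)
Mul(D, Function('B')(13, Function('d')(-2))) = Mul(-226, Add(-7, Mul(2, 13))) = Mul(-226, Add(-7, 26)) = Mul(-226, 19) = -4294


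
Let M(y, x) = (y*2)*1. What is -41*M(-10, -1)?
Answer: 820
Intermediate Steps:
M(y, x) = 2*y (M(y, x) = (2*y)*1 = 2*y)
-41*M(-10, -1) = -82*(-10) = -41*(-20) = 820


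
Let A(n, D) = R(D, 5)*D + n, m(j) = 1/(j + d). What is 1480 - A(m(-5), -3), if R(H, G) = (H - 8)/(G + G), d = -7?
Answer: 88607/60 ≈ 1476.8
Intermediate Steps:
R(H, G) = (-8 + H)/(2*G) (R(H, G) = (-8 + H)/((2*G)) = (-8 + H)*(1/(2*G)) = (-8 + H)/(2*G))
m(j) = 1/(-7 + j) (m(j) = 1/(j - 7) = 1/(-7 + j))
A(n, D) = n + D*(-⅘ + D/10) (A(n, D) = ((½)*(-8 + D)/5)*D + n = ((½)*(⅕)*(-8 + D))*D + n = (-⅘ + D/10)*D + n = D*(-⅘ + D/10) + n = n + D*(-⅘ + D/10))
1480 - A(m(-5), -3) = 1480 - (1/(-7 - 5) + (⅒)*(-3)*(-8 - 3)) = 1480 - (1/(-12) + (⅒)*(-3)*(-11)) = 1480 - (-1/12 + 33/10) = 1480 - 1*193/60 = 1480 - 193/60 = 88607/60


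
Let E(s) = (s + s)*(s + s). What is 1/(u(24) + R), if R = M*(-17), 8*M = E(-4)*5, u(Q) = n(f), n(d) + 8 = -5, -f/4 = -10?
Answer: -1/693 ≈ -0.0014430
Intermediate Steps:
f = 40 (f = -4*(-10) = 40)
n(d) = -13 (n(d) = -8 - 5 = -13)
u(Q) = -13
E(s) = 4*s² (E(s) = (2*s)*(2*s) = 4*s²)
M = 40 (M = ((4*(-4)²)*5)/8 = ((4*16)*5)/8 = (64*5)/8 = (⅛)*320 = 40)
R = -680 (R = 40*(-17) = -680)
1/(u(24) + R) = 1/(-13 - 680) = 1/(-693) = -1/693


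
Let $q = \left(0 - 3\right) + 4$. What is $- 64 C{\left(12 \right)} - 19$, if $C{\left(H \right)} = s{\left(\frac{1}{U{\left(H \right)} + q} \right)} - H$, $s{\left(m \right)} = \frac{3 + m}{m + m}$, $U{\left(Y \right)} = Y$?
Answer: $-531$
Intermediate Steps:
$q = 1$ ($q = -3 + 4 = 1$)
$s{\left(m \right)} = \frac{3 + m}{2 m}$
$C{\left(H \right)} = - H + \frac{\left(1 + H\right) \left(3 + \frac{1}{1 + H}\right)}{2}$ ($C{\left(H \right)} = \frac{3 + \frac{1}{H + 1}}{2 \frac{1}{H + 1}} - H = \frac{3 + \frac{1}{1 + H}}{2 \frac{1}{1 + H}} - H = \frac{\left(1 + H\right) \left(3 + \frac{1}{1 + H}\right)}{2} - H = - H + \frac{\left(1 + H\right) \left(3 + \frac{1}{1 + H}\right)}{2}$)
$- 64 C{\left(12 \right)} - 19 = - 64 \left(2 + \frac{1}{2} \cdot 12\right) - 19 = - 64 \left(2 + 6\right) - 19 = \left(-64\right) 8 - 19 = -512 - 19 = -531$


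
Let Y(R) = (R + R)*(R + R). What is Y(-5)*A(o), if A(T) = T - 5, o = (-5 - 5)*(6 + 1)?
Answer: -7500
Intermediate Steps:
o = -70 (o = -10*7 = -70)
Y(R) = 4*R² (Y(R) = (2*R)*(2*R) = 4*R²)
A(T) = -5 + T
Y(-5)*A(o) = (4*(-5)²)*(-5 - 70) = (4*25)*(-75) = 100*(-75) = -7500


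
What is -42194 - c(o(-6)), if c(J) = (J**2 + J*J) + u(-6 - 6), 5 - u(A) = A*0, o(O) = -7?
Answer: -42297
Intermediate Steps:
u(A) = 5 (u(A) = 5 - A*0 = 5 - 1*0 = 5 + 0 = 5)
c(J) = 5 + 2*J**2 (c(J) = (J**2 + J*J) + 5 = (J**2 + J**2) + 5 = 2*J**2 + 5 = 5 + 2*J**2)
-42194 - c(o(-6)) = -42194 - (5 + 2*(-7)**2) = -42194 - (5 + 2*49) = -42194 - (5 + 98) = -42194 - 1*103 = -42194 - 103 = -42297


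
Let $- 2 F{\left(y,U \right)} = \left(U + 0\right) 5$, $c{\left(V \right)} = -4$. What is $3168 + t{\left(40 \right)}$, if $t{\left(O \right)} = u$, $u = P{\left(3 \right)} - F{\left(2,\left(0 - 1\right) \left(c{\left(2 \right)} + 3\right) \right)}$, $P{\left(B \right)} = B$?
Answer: $\frac{6347}{2} \approx 3173.5$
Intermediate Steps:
$F{\left(y,U \right)} = - \frac{5 U}{2}$ ($F{\left(y,U \right)} = - \frac{\left(U + 0\right) 5}{2} = - \frac{U 5}{2} = - \frac{5 U}{2}$)
$u = \frac{11}{2}$ ($u = 3 - - \frac{5 \left(0 - 1\right) \left(-4 + 3\right)}{2} = 3 - - \frac{5 \left(\left(-1\right) \left(-1\right)\right)}{2} = 3 - \left(- \frac{5}{2}\right) 1 = 3 - - \frac{5}{2} = 3 + \frac{5}{2} = \frac{11}{2} \approx 5.5$)
$t{\left(O \right)} = \frac{11}{2}$
$3168 + t{\left(40 \right)} = 3168 + \frac{11}{2} = \frac{6347}{2}$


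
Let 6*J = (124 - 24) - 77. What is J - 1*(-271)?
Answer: 1649/6 ≈ 274.83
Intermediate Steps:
J = 23/6 (J = ((124 - 24) - 77)/6 = (100 - 77)/6 = (⅙)*23 = 23/6 ≈ 3.8333)
J - 1*(-271) = 23/6 - 1*(-271) = 23/6 + 271 = 1649/6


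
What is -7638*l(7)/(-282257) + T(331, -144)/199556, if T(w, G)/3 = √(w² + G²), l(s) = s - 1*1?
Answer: 45828/282257 + 3*√130297/199556 ≈ 0.16779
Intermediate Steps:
l(s) = -1 + s (l(s) = s - 1 = -1 + s)
T(w, G) = 3*√(G² + w²) (T(w, G) = 3*√(w² + G²) = 3*√(G² + w²))
-7638*l(7)/(-282257) + T(331, -144)/199556 = -7638*(-1 + 7)/(-282257) + (3*√((-144)² + 331²))/199556 = -7638*6*(-1/282257) + (3*√(20736 + 109561))*(1/199556) = -45828*(-1/282257) + (3*√130297)*(1/199556) = 45828/282257 + 3*√130297/199556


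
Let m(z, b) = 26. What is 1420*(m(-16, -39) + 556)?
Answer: 826440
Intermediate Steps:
1420*(m(-16, -39) + 556) = 1420*(26 + 556) = 1420*582 = 826440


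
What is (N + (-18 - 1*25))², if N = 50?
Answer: 49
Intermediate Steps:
(N + (-18 - 1*25))² = (50 + (-18 - 1*25))² = (50 + (-18 - 25))² = (50 - 43)² = 7² = 49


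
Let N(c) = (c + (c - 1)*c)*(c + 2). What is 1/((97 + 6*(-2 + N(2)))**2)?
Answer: 1/32761 ≈ 3.0524e-5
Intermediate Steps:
N(c) = (2 + c)*(c + c*(-1 + c)) (N(c) = (c + (-1 + c)*c)*(2 + c) = (c + c*(-1 + c))*(2 + c) = (2 + c)*(c + c*(-1 + c)))
1/((97 + 6*(-2 + N(2)))**2) = 1/((97 + 6*(-2 + 2**2*(2 + 2)))**2) = 1/((97 + 6*(-2 + 4*4))**2) = 1/((97 + 6*(-2 + 16))**2) = 1/((97 + 6*14)**2) = 1/((97 + 84)**2) = 1/(181**2) = 1/32761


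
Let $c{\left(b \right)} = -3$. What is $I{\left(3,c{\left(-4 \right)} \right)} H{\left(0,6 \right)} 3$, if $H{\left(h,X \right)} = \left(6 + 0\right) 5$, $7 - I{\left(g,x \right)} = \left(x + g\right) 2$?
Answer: $630$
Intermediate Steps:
$I{\left(g,x \right)} = 7 - 2 g - 2 x$ ($I{\left(g,x \right)} = 7 - \left(x + g\right) 2 = 7 - \left(g + x\right) 2 = 7 - \left(2 g + 2 x\right) = 7 - 2 g - 2 x$)
$H{\left(h,X \right)} = 30$ ($H{\left(h,X \right)} = 6 \cdot 5 = 30$)
$I{\left(3,c{\left(-4 \right)} \right)} H{\left(0,6 \right)} 3 = \left(7 - 6 - -6\right) 30 \cdot 3 = \left(7 - 6 + 6\right) 30 \cdot 3 = 7 \cdot 30 \cdot 3 = 210 \cdot 3 = 630$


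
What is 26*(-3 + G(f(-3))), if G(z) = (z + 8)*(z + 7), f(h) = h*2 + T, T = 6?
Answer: 1378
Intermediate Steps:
f(h) = 6 + 2*h (f(h) = h*2 + 6 = 2*h + 6 = 6 + 2*h)
G(z) = (7 + z)*(8 + z) (G(z) = (8 + z)*(7 + z) = (7 + z)*(8 + z))
26*(-3 + G(f(-3))) = 26*(-3 + (56 + (6 + 2*(-3))² + 15*(6 + 2*(-3)))) = 26*(-3 + (56 + (6 - 6)² + 15*(6 - 6))) = 26*(-3 + (56 + 0² + 15*0)) = 26*(-3 + (56 + 0 + 0)) = 26*(-3 + 56) = 26*53 = 1378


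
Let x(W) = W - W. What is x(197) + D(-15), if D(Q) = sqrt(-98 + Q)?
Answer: I*sqrt(113) ≈ 10.63*I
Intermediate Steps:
x(W) = 0
x(197) + D(-15) = 0 + sqrt(-98 - 15) = 0 + sqrt(-113) = 0 + I*sqrt(113) = I*sqrt(113)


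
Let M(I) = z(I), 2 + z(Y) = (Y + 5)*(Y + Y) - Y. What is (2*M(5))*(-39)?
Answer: -7254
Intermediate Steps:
z(Y) = -2 - Y + 2*Y*(5 + Y) (z(Y) = -2 + ((Y + 5)*(Y + Y) - Y) = -2 + ((5 + Y)*(2*Y) - Y) = -2 + (2*Y*(5 + Y) - Y) = -2 + (-Y + 2*Y*(5 + Y)) = -2 - Y + 2*Y*(5 + Y))
M(I) = -2 + 2*I² + 9*I
(2*M(5))*(-39) = (2*(-2 + 2*5² + 9*5))*(-39) = (2*(-2 + 2*25 + 45))*(-39) = (2*(-2 + 50 + 45))*(-39) = (2*93)*(-39) = 186*(-39) = -7254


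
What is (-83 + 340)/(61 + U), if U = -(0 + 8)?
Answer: 257/53 ≈ 4.8491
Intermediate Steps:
U = -8 (U = -1*8 = -8)
(-83 + 340)/(61 + U) = (-83 + 340)/(61 - 8) = 257/53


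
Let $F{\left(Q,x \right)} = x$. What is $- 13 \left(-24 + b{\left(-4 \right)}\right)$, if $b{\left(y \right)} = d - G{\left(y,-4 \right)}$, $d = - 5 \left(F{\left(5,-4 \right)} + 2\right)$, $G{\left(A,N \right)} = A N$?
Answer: $390$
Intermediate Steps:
$d = 10$ ($d = - 5 \left(-4 + 2\right) = \left(-5\right) \left(-2\right) = 10$)
$b{\left(y \right)} = 10 + 4 y$ ($b{\left(y \right)} = 10 - y \left(-4\right) = 10 - - 4 y = 10 + 4 y$)
$- 13 \left(-24 + b{\left(-4 \right)}\right) = - 13 \left(-24 + \left(10 + 4 \left(-4\right)\right)\right) = - 13 \left(-24 + \left(10 - 16\right)\right) = - 13 \left(-24 - 6\right) = \left(-13\right) \left(-30\right) = 390$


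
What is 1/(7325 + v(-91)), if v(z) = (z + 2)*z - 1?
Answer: 1/15423 ≈ 6.4838e-5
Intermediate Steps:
v(z) = -1 + z*(2 + z) (v(z) = (2 + z)*z - 1 = z*(2 + z) - 1 = -1 + z*(2 + z))
1/(7325 + v(-91)) = 1/(7325 + (-1 + (-91)**2 + 2*(-91))) = 1/(7325 + (-1 + 8281 - 182)) = 1/(7325 + 8098) = 1/15423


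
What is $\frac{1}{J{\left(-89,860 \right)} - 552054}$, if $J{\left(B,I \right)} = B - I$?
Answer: $- \frac{1}{553003} \approx -1.8083 \cdot 10^{-6}$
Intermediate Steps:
$\frac{1}{J{\left(-89,860 \right)} - 552054} = \frac{1}{\left(-89 - 860\right) - 552054} = \frac{1}{-949 - 552054} = \frac{1}{-553003} = - \frac{1}{553003}$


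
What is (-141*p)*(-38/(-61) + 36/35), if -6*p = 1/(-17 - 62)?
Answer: -82861/168665 ≈ -0.49128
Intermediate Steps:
p = 1/474 (p = -1/(6*(-17 - 62)) = -1/6/(-79) = -1/6*(-1/79) = 1/474 ≈ 0.0021097)
(-141*p)*(-38/(-61) + 36/35) = (-141*1/474)*(-38/(-61) + 36/35) = -47*(-38*(-1/61) + 36*(1/35))/158 = -47*(38/61 + 36/35)/158 = -47/158*3526/2135 = -82861/168665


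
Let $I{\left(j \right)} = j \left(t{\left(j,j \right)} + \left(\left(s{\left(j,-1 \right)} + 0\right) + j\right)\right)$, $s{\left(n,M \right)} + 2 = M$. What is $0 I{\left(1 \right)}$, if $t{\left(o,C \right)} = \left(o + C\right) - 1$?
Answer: $0$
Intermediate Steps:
$s{\left(n,M \right)} = -2 + M$
$t{\left(o,C \right)} = -1 + C + o$ ($t{\left(o,C \right)} = \left(C + o\right) - 1 = -1 + C + o$)
$I{\left(j \right)} = j \left(-4 + 3 j\right)$ ($I{\left(j \right)} = j \left(\left(-1 + j + j\right) + \left(\left(\left(-2 - 1\right) + 0\right) + j\right)\right) = j \left(\left(-1 + 2 j\right) + \left(\left(-3 + 0\right) + j\right)\right) = j \left(\left(-1 + 2 j\right) + \left(-3 + j\right)\right) = j \left(-4 + 3 j\right)$)
$0 I{\left(1 \right)} = 0 \cdot 1 \left(-4 + 3 \cdot 1\right) = 0 \cdot 1 \left(-4 + 3\right) = 0 \cdot 1 \left(-1\right) = 0 \left(-1\right) = 0$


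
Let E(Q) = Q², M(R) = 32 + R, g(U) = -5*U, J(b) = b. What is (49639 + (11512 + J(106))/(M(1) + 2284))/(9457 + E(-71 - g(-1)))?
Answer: 115025181/35294861 ≈ 3.2590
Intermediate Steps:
(49639 + (11512 + J(106))/(M(1) + 2284))/(9457 + E(-71 - g(-1))) = (49639 + (11512 + 106)/((32 + 1) + 2284))/(9457 + (-71 - (-5)*(-1))²) = (49639 + 11618/(33 + 2284))/(9457 + (-71 - 1*5)²) = (49639 + 11618/2317)/(9457 + (-71 - 5)²) = (49639 + 11618*(1/2317))/(9457 + (-76)²) = (49639 + 11618/2317)/(9457 + 5776) = (115025181/2317)/15233 = (115025181/2317)*(1/15233) = 115025181/35294861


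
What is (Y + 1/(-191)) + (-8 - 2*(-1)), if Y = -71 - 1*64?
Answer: -26932/191 ≈ -141.01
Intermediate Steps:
Y = -135 (Y = -71 - 64 = -135)
(Y + 1/(-191)) + (-8 - 2*(-1)) = (-135 + 1/(-191)) + (-8 - 2*(-1)) = (-135 - 1/191) + (-8 + 2) = -25786/191 - 6 = -26932/191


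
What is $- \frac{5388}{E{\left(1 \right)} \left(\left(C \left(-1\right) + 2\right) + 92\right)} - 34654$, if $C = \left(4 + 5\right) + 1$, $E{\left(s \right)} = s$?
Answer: $- \frac{243027}{7} \approx -34718.0$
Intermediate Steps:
$C = 10$ ($C = 9 + 1 = 10$)
$- \frac{5388}{E{\left(1 \right)} \left(\left(C \left(-1\right) + 2\right) + 92\right)} - 34654 = - \frac{5388}{1 \left(\left(10 \left(-1\right) + 2\right) + 92\right)} - 34654 = - \frac{5388}{1 \left(\left(-10 + 2\right) + 92\right)} - 34654 = - \frac{5388}{1 \left(-8 + 92\right)} - 34654 = - \frac{5388}{1 \cdot 84} - 34654 = - \frac{5388}{84} - 34654 = \left(-5388\right) \frac{1}{84} - 34654 = - \frac{449}{7} - 34654 = - \frac{243027}{7}$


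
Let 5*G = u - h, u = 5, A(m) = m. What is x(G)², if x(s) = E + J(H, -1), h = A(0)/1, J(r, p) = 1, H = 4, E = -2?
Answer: 1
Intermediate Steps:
h = 0 (h = 0/1 = 0*1 = 0)
G = 1 (G = (5 - 1*0)/5 = (5 + 0)/5 = (⅕)*5 = 1)
x(s) = -1 (x(s) = -2 + 1 = -1)
x(G)² = (-1)² = 1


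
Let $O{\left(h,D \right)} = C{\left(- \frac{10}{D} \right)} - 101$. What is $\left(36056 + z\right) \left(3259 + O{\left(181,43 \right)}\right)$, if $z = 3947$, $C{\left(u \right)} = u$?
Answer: $\frac{5431767352}{43} \approx 1.2632 \cdot 10^{8}$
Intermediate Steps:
$O{\left(h,D \right)} = -101 - \frac{10}{D}$ ($O{\left(h,D \right)} = - \frac{10}{D} - 101 = -101 - \frac{10}{D}$)
$\left(36056 + z\right) \left(3259 + O{\left(181,43 \right)}\right) = \left(36056 + 3947\right) \left(3259 - \left(101 + \frac{10}{43}\right)\right) = 40003 \left(3259 - \frac{4353}{43}\right) = 40003 \cdot \frac{135784}{43} = \frac{5431767352}{43}$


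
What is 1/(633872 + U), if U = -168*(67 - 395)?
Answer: 1/688976 ≈ 1.4514e-6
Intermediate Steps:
U = 55104 (U = -168*(-328) = 55104)
1/(633872 + U) = 1/(633872 + 55104) = 1/688976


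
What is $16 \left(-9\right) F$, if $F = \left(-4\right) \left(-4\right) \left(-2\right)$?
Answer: $4608$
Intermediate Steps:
$F = -32$ ($F = 16 \left(-2\right) = -32$)
$16 \left(-9\right) F = 16 \left(-9\right) \left(-32\right) = \left(-144\right) \left(-32\right) = 4608$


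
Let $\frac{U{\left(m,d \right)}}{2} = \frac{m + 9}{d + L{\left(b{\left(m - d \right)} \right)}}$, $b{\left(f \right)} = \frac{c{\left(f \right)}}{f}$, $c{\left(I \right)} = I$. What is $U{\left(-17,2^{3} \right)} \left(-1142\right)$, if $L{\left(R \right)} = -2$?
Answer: $\frac{9136}{3} \approx 3045.3$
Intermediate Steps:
$b{\left(f \right)} = 1$ ($b{\left(f \right)} = \frac{f}{f} = 1$)
$U{\left(m,d \right)} = \frac{2 \left(9 + m\right)}{-2 + d}$ ($U{\left(m,d \right)} = 2 \frac{m + 9}{d - 2} = 2 \frac{9 + m}{-2 + d} = \frac{2 \left(9 + m\right)}{-2 + d}$)
$U{\left(-17,2^{3} \right)} \left(-1142\right) = \frac{2 \left(9 - 17\right)}{-2 + 2^{3}} \left(-1142\right) = 2 \frac{1}{-2 + 8} \left(-8\right) \left(-1142\right) = 2 \cdot \frac{1}{6} \left(-8\right) \left(-1142\right) = \left(- \frac{8}{3}\right) \left(-1142\right) = \frac{9136}{3}$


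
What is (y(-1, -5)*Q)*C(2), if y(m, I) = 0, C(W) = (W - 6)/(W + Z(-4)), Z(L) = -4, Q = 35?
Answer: 0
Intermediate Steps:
C(W) = (-6 + W)/(-4 + W) (C(W) = (W - 6)/(W - 4) = (-6 + W)/(-4 + W))
(y(-1, -5)*Q)*C(2) = (0*35)*((-6 + 2)/(-4 + 2)) = 0*(-4/(-2)) = 0*(-1/2*(-4)) = 0*2 = 0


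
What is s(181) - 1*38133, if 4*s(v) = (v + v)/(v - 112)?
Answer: -5262173/138 ≈ -38132.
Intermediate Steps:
s(v) = v/(2*(-112 + v)) (s(v) = ((v + v)/(v - 112))/4 = ((2*v)/(-112 + v))/4 = (2*v/(-112 + v))/4 = v/(2*(-112 + v)))
s(181) - 1*38133 = (½)*181/(-112 + 181) - 1*38133 = (½)*181/69 - 38133 = (½)*181*(1/69) - 38133 = 181/138 - 38133 = -5262173/138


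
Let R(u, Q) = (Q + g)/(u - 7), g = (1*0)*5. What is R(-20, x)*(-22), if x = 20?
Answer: 440/27 ≈ 16.296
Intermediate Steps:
g = 0 (g = 0*5 = 0)
R(u, Q) = Q/(-7 + u) (R(u, Q) = (Q + 0)/(u - 7) = Q/(-7 + u))
R(-20, x)*(-22) = (20/(-7 - 20))*(-22) = (20/(-27))*(-22) = (20*(-1/27))*(-22) = -20/27*(-22) = 440/27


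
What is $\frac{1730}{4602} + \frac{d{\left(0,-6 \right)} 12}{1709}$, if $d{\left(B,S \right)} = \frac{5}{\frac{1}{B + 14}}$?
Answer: $\frac{3411125}{3932409} \approx 0.86744$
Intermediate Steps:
$d{\left(B,S \right)} = 70 + 5 B$ ($d{\left(B,S \right)} = \frac{5}{\frac{1}{14 + B}} = 5 \left(14 + B\right) = 70 + 5 B$)
$\frac{1730}{4602} + \frac{d{\left(0,-6 \right)} 12}{1709} = \frac{1730}{4602} + \frac{\left(70 + 5 \cdot 0\right) 12}{1709} = 1730 \cdot \frac{1}{4602} + \left(70 + 0\right) 12 \cdot \frac{1}{1709} = \frac{865}{2301} + 70 \cdot 12 \cdot \frac{1}{1709} = \frac{865}{2301} + 840 \cdot \frac{1}{1709} = \frac{865}{2301} + \frac{840}{1709} = \frac{3411125}{3932409}$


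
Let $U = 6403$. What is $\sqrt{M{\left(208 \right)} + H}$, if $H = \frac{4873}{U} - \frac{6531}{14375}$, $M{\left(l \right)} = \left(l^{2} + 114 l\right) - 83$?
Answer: $\frac{\sqrt{906745393383878883}}{3681725} \approx 258.64$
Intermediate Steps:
$M{\left(l \right)} = -83 + l^{2} + 114 l$
$H = \frac{28231382}{92043125}$ ($H = \frac{4873}{6403} - \frac{6531}{14375} = \frac{28231382}{92043125} \approx 0.30672$)
$\sqrt{M{\left(208 \right)} + H} = \sqrt{\left(-83 + 208^{2} + 114 \cdot 208\right) + \frac{28231382}{92043125}} = \sqrt{\left(-83 + 43264 + 23712\right) + \frac{28231382}{92043125}} = \sqrt{66893 + \frac{28231382}{92043125}} = \sqrt{\frac{6157068992007}{92043125}} = \frac{\sqrt{906745393383878883}}{3681725}$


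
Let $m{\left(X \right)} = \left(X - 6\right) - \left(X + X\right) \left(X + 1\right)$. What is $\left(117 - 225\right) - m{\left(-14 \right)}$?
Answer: $276$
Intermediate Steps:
$m{\left(X \right)} = -6 + X - 2 X \left(1 + X\right)$ ($m{\left(X \right)} = \left(X - 6\right) - 2 X \left(1 + X\right) = \left(-6 + X\right) - 2 X \left(1 + X\right) = -6 + X - 2 X \left(1 + X\right)$)
$\left(117 - 225\right) - m{\left(-14 \right)} = \left(117 - 225\right) - \left(-6 - -14 - 2 \left(-14\right)^{2}\right) = \left(117 - 225\right) - \left(-6 + 14 - 392\right) = -108 - \left(-6 + 14 - 392\right) = -108 - -384 = -108 + 384 = 276$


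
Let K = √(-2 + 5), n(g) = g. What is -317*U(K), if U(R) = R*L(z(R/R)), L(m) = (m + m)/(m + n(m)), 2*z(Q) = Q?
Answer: -317*√3 ≈ -549.06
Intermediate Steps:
z(Q) = Q/2
K = √3 ≈ 1.7320
L(m) = 1 (L(m) = (m + m)/(m + m) = (2*m)/((2*m)) = (2*m)*(1/(2*m)) = 1)
U(R) = R (U(R) = R*1 = R)
-317*U(K) = -317*√3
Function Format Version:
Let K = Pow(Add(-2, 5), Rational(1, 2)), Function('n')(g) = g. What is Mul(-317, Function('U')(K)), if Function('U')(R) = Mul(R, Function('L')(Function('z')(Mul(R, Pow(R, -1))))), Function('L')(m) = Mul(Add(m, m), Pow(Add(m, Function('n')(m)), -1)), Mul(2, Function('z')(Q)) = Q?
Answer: Mul(-317, Pow(3, Rational(1, 2))) ≈ -549.06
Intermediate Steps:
Function('z')(Q) = Mul(Rational(1, 2), Q)
K = Pow(3, Rational(1, 2)) ≈ 1.7320
Function('L')(m) = 1 (Function('L')(m) = Mul(Add(m, m), Pow(Add(m, m), -1)) = Mul(Mul(2, m), Pow(Mul(2, m), -1)) = Mul(Mul(2, m), Mul(Rational(1, 2), Pow(m, -1))) = 1)
Function('U')(R) = R (Function('U')(R) = Mul(R, 1) = R)
Mul(-317, Function('U')(K)) = Mul(-317, Pow(3, Rational(1, 2)))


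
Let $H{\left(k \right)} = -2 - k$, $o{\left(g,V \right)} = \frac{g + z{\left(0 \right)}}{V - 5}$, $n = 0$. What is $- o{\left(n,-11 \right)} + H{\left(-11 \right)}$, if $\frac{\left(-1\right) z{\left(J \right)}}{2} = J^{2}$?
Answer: $9$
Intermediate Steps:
$z{\left(J \right)} = - 2 J^{2}$
$o{\left(g,V \right)} = \frac{g}{-5 + V}$ ($o{\left(g,V \right)} = \frac{g - 2 \cdot 0^{2}}{V - 5} = \frac{g - 0}{-5 + V} = \frac{g + 0}{-5 + V} = \frac{g}{-5 + V}$)
$- o{\left(n,-11 \right)} + H{\left(-11 \right)} = - \frac{0}{-5 - 11} - -9 = - \frac{0}{-16} + \left(-2 + 11\right) = - \frac{0 \left(-1\right)}{16} + 9 = \left(-1\right) 0 + 9 = 0 + 9 = 9$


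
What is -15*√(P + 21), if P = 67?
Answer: -30*√22 ≈ -140.71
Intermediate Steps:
-15*√(P + 21) = -15*√(67 + 21) = -30*√22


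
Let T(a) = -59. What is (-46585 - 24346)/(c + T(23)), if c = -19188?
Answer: 70931/19247 ≈ 3.6853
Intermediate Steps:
(-46585 - 24346)/(c + T(23)) = (-46585 - 24346)/(-19188 - 59) = -70931/(-19247) = -70931*(-1/19247) = 70931/19247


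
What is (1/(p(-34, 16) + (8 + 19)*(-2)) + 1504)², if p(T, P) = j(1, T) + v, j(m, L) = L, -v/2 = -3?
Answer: 15209548929/6724 ≈ 2.2620e+6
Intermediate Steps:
v = 6 (v = -2*(-3) = 6)
p(T, P) = 6 + T (p(T, P) = T + 6 = 6 + T)
(1/(p(-34, 16) + (8 + 19)*(-2)) + 1504)² = (1/((6 - 34) + (8 + 19)*(-2)) + 1504)² = (1/(-28 + 27*(-2)) + 1504)² = (1/(-28 - 54) + 1504)² = (1/(-82) + 1504)² = (-1/82 + 1504)² = (123327/82)² = 15209548929/6724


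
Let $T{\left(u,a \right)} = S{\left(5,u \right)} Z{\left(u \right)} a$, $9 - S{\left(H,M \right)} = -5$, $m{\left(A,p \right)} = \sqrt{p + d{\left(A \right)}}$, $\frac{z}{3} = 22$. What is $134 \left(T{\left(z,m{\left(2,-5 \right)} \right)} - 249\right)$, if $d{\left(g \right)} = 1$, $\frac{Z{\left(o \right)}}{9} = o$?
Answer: $-33366 + 2228688 i \approx -33366.0 + 2.2287 \cdot 10^{6} i$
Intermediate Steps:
$z = 66$ ($z = 3 \cdot 22 = 66$)
$Z{\left(o \right)} = 9 o$
$m{\left(A,p \right)} = \sqrt{1 + p}$ ($m{\left(A,p \right)} = \sqrt{p + 1} = \sqrt{1 + p}$)
$S{\left(H,M \right)} = 14$ ($S{\left(H,M \right)} = 9 - -5 = 9 + 5 = 14$)
$T{\left(u,a \right)} = 126 a u$ ($T{\left(u,a \right)} = 14 \cdot 9 u a = 126 u a = 126 a u$)
$134 \left(T{\left(z,m{\left(2,-5 \right)} \right)} - 249\right) = 134 \left(126 \sqrt{1 - 5} \cdot 66 - 249\right) = 134 \left(126 \sqrt{-4} \cdot 66 - 249\right) = 134 \left(126 \cdot 2 i 66 - 249\right) = 134 \left(16632 i - 249\right) = 134 \left(-249 + 16632 i\right) = -33366 + 2228688 i$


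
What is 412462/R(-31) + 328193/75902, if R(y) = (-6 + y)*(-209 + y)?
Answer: 8555261141/168502440 ≈ 50.772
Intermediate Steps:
R(y) = (-209 + y)*(-6 + y)
412462/R(-31) + 328193/75902 = 412462/(1254 + (-31)² - 215*(-31)) + 328193/75902 = 412462/(1254 + 961 + 6665) + 328193*(1/75902) = 412462/8880 + 328193/75902 = 412462*(1/8880) + 328193/75902 = 206231/4440 + 328193/75902 = 8555261141/168502440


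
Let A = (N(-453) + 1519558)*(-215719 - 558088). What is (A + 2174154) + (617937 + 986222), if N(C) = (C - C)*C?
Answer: -1175840838993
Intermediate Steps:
N(C) = 0 (N(C) = 0*C = 0)
A = -1175844617306 (A = (0 + 1519558)*(-215719 - 558088) = 1519558*(-773807) = -1175844617306)
(A + 2174154) + (617937 + 986222) = (-1175844617306 + 2174154) + (617937 + 986222) = -1175842443152 + 1604159 = -1175840838993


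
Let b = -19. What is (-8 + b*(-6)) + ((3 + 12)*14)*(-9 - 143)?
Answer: -31814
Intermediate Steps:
(-8 + b*(-6)) + ((3 + 12)*14)*(-9 - 143) = (-8 - 19*(-6)) + ((3 + 12)*14)*(-9 - 143) = (-8 + 114) + (15*14)*(-152) = 106 + 210*(-152) = 106 - 31920 = -31814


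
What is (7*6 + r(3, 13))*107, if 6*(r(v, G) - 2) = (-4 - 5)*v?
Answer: 8453/2 ≈ 4226.5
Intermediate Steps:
r(v, G) = 2 - 3*v/2 (r(v, G) = 2 + ((-4 - 5)*v)/6 = 2 + (-9*v)/6 = 2 - 3*v/2)
(7*6 + r(3, 13))*107 = (7*6 + (2 - 3/2*3))*107 = (42 + (2 - 9/2))*107 = (42 - 5/2)*107 = (79/2)*107 = 8453/2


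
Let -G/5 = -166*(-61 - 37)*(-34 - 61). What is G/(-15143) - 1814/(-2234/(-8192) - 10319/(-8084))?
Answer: -17183574613228/10220818061 ≈ -1681.2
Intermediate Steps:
G = 7727300 (G = -(-830)*(-61 - 37)*(-34 - 61) = -(-830)*(-98*(-95)) = -(-830)*9310 = -5*(-1545460) = 7727300)
G/(-15143) - 1814/(-2234/(-8192) - 10319/(-8084)) = 7727300/(-15143) - 1814/(-2234/(-8192) - 10319/(-8084)) = 7727300*(-1/15143) - 1814/(-2234*(-1/8192) - 10319*(-1/8084)) = -406700/797 - 1814/(1117/4096 + 10319/8084) = -406700/797 - 1814/12824113/8278016 = -406700/797 - 1814*8278016/12824113 = -406700/797 - 15016321024/12824113 = -17183574613228/10220818061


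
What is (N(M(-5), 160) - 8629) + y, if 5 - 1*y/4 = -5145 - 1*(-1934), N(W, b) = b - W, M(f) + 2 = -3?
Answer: 4400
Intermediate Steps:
M(f) = -5 (M(f) = -2 - 3 = -5)
y = 12864 (y = 20 - 4*(-5145 - 1*(-1934)) = 20 - 4*(-5145 + 1934) = 20 - 4*(-3211) = 20 + 12844 = 12864)
(N(M(-5), 160) - 8629) + y = ((160 - 1*(-5)) - 8629) + 12864 = ((160 + 5) - 8629) + 12864 = (165 - 8629) + 12864 = -8464 + 12864 = 4400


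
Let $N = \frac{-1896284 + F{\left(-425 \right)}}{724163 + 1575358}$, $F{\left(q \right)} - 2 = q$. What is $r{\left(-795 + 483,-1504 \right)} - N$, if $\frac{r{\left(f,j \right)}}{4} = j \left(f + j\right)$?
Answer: $\frac{25122397594883}{2299521} \approx 1.0925 \cdot 10^{7}$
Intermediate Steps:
$r{\left(f,j \right)} = 4 j \left(f + j\right)$
$F{\left(q \right)} = 2 + q$
$N = - \frac{1896707}{2299521}$ ($N = \frac{-1896284 + \left(2 - 425\right)}{724163 + 1575358} = \frac{-1896284 - 423}{2299521} = \left(-1896707\right) \frac{1}{2299521} = - \frac{1896707}{2299521} \approx -0.82483$)
$r{\left(-795 + 483,-1504 \right)} - N = 4 \left(-1504\right) \left(\left(-795 + 483\right) - 1504\right) - - \frac{1896707}{2299521} = 4 \left(-1504\right) \left(-312 - 1504\right) + \frac{1896707}{2299521} = 4 \left(-1504\right) \left(-1816\right) + \frac{1896707}{2299521} = 10925056 + \frac{1896707}{2299521} = \frac{25122397594883}{2299521}$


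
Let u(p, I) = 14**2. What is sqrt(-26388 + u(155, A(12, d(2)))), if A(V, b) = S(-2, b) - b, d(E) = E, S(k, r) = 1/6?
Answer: 4*I*sqrt(1637) ≈ 161.84*I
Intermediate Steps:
S(k, r) = 1/6
A(V, b) = 1/6 - b
u(p, I) = 196
sqrt(-26388 + u(155, A(12, d(2)))) = sqrt(-26388 + 196) = sqrt(-26192) = 4*I*sqrt(1637)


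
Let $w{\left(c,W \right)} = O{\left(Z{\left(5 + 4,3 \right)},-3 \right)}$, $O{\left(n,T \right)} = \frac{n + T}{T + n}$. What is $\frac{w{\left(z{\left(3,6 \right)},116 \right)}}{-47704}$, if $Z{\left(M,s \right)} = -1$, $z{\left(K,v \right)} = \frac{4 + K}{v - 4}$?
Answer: $- \frac{1}{47704} \approx -2.0963 \cdot 10^{-5}$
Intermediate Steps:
$z{\left(K,v \right)} = \frac{4 + K}{-4 + v}$
$O{\left(n,T \right)} = 1$ ($O{\left(n,T \right)} = \frac{T + n}{T + n} = 1$)
$w{\left(c,W \right)} = 1$
$\frac{w{\left(z{\left(3,6 \right)},116 \right)}}{-47704} = 1 \frac{1}{-47704} = 1 \left(- \frac{1}{47704}\right) = - \frac{1}{47704}$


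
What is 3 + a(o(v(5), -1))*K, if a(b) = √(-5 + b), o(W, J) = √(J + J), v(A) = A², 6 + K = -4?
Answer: 3 - 10*√(-5 + I*√2) ≈ -0.13171 - 22.579*I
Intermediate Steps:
K = -10 (K = -6 - 4 = -10)
o(W, J) = √2*√J (o(W, J) = √(2*J) = √2*√J)
3 + a(o(v(5), -1))*K = 3 + √(-5 + √2*√(-1))*(-10) = 3 + √(-5 + √2*I)*(-10) = 3 + √(-5 + I*√2)*(-10) = 3 - 10*√(-5 + I*√2)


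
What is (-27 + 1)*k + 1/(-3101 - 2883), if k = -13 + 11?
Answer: 311167/5984 ≈ 52.000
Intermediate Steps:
k = -2
(-27 + 1)*k + 1/(-3101 - 2883) = (-27 + 1)*(-2) + 1/(-3101 - 2883) = -26*(-2) + 1/(-5984) = 52 - 1/5984 = 311167/5984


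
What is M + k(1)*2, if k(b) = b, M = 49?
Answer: 51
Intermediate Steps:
M + k(1)*2 = 49 + 1*2 = 49 + 2 = 51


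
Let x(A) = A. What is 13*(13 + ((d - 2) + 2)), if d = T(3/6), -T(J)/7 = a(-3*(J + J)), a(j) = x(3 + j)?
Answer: 169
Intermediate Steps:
a(j) = 3 + j
T(J) = -21 + 42*J (T(J) = -7*(3 - 3*(J + J)) = -7*(3 - 6*J) = -21 + 42*J)
d = 0 (d = -21 + 42*(3/6) = -21 + 42*(3*(1/6)) = -21 + 42*(1/2) = -21 + 21 = 0)
13*(13 + ((d - 2) + 2)) = 13*(13 + ((0 - 2) + 2)) = 13*(13 + (-2 + 2)) = 13*(13 + 0) = 13*13 = 169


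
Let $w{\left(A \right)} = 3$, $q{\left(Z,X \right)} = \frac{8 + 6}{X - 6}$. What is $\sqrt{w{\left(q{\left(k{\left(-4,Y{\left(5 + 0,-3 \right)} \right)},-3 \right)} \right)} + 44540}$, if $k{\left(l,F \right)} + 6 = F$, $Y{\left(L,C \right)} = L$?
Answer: $\sqrt{44543} \approx 211.05$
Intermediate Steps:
$k{\left(l,F \right)} = -6 + F$
$q{\left(Z,X \right)} = \frac{14}{-6 + X}$
$\sqrt{w{\left(q{\left(k{\left(-4,Y{\left(5 + 0,-3 \right)} \right)},-3 \right)} \right)} + 44540} = \sqrt{3 + 44540} = \sqrt{44543}$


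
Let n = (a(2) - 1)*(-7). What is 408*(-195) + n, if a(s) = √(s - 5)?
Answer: -79553 - 7*I*√3 ≈ -79553.0 - 12.124*I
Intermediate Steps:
a(s) = √(-5 + s)
n = 7 - 7*I*√3 (n = (√(-5 + 2) - 1)*(-7) = (√(-3) - 1)*(-7) = (I*√3 - 1)*(-7) = (-1 + I*√3)*(-7) = 7 - 7*I*√3 ≈ 7.0 - 12.124*I)
408*(-195) + n = 408*(-195) + (7 - 7*I*√3) = -79560 + (7 - 7*I*√3) = -79553 - 7*I*√3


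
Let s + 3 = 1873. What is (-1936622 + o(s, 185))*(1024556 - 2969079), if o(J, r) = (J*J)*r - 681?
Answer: -1254196328318031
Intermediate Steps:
s = 1870 (s = -3 + 1873 = 1870)
o(J, r) = -681 + r*J**2 (o(J, r) = J**2*r - 681 = r*J**2 - 681 = -681 + r*J**2)
(-1936622 + o(s, 185))*(1024556 - 2969079) = (-1936622 + (-681 + 185*1870**2))*(1024556 - 2969079) = (-1936622 + (-681 + 185*3496900))*(-1944523) = (-1936622 + (-681 + 646926500))*(-1944523) = (-1936622 + 646925819)*(-1944523) = 644989197*(-1944523) = -1254196328318031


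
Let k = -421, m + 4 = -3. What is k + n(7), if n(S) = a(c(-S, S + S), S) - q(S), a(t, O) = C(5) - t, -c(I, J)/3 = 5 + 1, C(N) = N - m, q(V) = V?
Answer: -398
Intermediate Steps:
m = -7 (m = -4 - 3 = -7)
C(N) = 7 + N (C(N) = N - 1*(-7) = N + 7 = 7 + N)
c(I, J) = -18 (c(I, J) = -3*(5 + 1) = -3*6 = -18)
a(t, O) = 12 - t (a(t, O) = (7 + 5) - t = 12 - t)
n(S) = 30 - S (n(S) = (12 - 1*(-18)) - S = (12 + 18) - S = 30 - S)
k + n(7) = -421 + (30 - 1*7) = -421 + (30 - 7) = -421 + 23 = -398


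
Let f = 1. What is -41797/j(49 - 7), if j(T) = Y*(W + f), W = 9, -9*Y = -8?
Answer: -376173/80 ≈ -4702.2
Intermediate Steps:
Y = 8/9 (Y = -⅑*(-8) = 8/9 ≈ 0.88889)
j(T) = 80/9 (j(T) = 8*(9 + 1)/9 = (8/9)*10 = 80/9)
-41797/j(49 - 7) = -41797/80/9 = -41797*9/80 = -376173/80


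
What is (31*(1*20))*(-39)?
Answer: -24180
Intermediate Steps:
(31*(1*20))*(-39) = (31*20)*(-39) = 620*(-39) = -24180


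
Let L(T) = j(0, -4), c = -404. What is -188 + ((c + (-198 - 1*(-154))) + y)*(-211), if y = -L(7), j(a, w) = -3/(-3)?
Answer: 94551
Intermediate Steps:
j(a, w) = 1 (j(a, w) = -3*(-⅓) = 1)
L(T) = 1
y = -1 (y = -1*1 = -1)
-188 + ((c + (-198 - 1*(-154))) + y)*(-211) = -188 + ((-404 + (-198 - 1*(-154))) - 1)*(-211) = -188 + ((-404 + (-198 + 154)) - 1)*(-211) = -188 + ((-404 - 44) - 1)*(-211) = -188 + (-448 - 1)*(-211) = -188 - 449*(-211) = -188 + 94739 = 94551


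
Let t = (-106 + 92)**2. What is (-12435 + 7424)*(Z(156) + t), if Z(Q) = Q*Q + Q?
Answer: -123711568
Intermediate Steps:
Z(Q) = Q + Q**2 (Z(Q) = Q**2 + Q = Q + Q**2)
t = 196 (t = (-14)**2 = 196)
(-12435 + 7424)*(Z(156) + t) = (-12435 + 7424)*(156*(1 + 156) + 196) = -5011*(156*157 + 196) = -5011*(24492 + 196) = -5011*24688 = -123711568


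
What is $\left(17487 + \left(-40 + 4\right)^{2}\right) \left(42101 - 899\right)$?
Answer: $773897166$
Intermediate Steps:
$\left(17487 + \left(-40 + 4\right)^{2}\right) \left(42101 - 899\right) = \left(17487 + \left(-36\right)^{2}\right) 41202 = \left(17487 + 1296\right) 41202 = 18783 \cdot 41202 = 773897166$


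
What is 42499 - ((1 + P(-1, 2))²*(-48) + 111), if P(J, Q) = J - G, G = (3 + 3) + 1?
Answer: 44740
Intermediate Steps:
G = 7 (G = 6 + 1 = 7)
P(J, Q) = -7 + J (P(J, Q) = J - 1*7 = J - 7 = -7 + J)
42499 - ((1 + P(-1, 2))²*(-48) + 111) = 42499 - ((1 + (-7 - 1))²*(-48) + 111) = 42499 - ((1 - 8)²*(-48) + 111) = 42499 - ((-7)²*(-48) + 111) = 42499 - (49*(-48) + 111) = 42499 - (-2352 + 111) = 42499 - 1*(-2241) = 42499 + 2241 = 44740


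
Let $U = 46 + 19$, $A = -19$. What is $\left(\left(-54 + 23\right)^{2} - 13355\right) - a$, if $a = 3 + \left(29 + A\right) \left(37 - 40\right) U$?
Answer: $-10447$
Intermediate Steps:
$U = 65$
$a = -1947$ ($a = 3 + \left(29 - 19\right) \left(37 - 40\right) 65 = 3 + 10 \left(-3\right) 65 = 3 - 1950 = -1947$)
$\left(\left(-54 + 23\right)^{2} - 13355\right) - a = \left(\left(-54 + 23\right)^{2} - 13355\right) - -1947 = \left(\left(-31\right)^{2} - 13355\right) + 1947 = \left(961 - 13355\right) + 1947 = -12394 + 1947 = -10447$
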